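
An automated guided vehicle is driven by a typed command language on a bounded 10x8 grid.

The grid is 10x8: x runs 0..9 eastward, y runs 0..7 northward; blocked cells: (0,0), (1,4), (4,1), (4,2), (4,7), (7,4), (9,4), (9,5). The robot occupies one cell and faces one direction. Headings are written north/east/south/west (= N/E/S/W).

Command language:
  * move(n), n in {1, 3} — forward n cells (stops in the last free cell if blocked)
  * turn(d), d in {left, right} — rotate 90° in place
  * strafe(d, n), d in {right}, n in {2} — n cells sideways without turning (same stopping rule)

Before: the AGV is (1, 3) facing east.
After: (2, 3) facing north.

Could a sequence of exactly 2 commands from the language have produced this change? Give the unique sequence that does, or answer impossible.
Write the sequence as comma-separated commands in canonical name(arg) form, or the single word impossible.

key: running turn(left) before move(1) would end elsewhere — order is forced
t0: (1, 3) facing east
step 1 (move(1)): (2, 3) facing east
step 2 (turn(left)): (2, 3) facing north
no other 2-command option fits: unique.

move(1), turn(left)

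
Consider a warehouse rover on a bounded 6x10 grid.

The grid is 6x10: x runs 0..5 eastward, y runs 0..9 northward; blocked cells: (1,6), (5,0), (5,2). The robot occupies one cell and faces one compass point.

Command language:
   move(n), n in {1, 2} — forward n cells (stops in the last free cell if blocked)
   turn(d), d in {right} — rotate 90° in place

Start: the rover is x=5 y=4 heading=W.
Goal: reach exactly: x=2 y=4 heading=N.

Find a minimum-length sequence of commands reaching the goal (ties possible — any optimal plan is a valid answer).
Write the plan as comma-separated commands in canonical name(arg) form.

move(2), move(1), turn(right)

from: x=5 y=4 heading=W
t=1 move(2) ⇒ x=3 y=4 heading=W
t=2 move(1) ⇒ x=2 y=4 heading=W
t=3 turn(right) ⇒ x=2 y=4 heading=N
nothing shorter than 3 reaches the goal.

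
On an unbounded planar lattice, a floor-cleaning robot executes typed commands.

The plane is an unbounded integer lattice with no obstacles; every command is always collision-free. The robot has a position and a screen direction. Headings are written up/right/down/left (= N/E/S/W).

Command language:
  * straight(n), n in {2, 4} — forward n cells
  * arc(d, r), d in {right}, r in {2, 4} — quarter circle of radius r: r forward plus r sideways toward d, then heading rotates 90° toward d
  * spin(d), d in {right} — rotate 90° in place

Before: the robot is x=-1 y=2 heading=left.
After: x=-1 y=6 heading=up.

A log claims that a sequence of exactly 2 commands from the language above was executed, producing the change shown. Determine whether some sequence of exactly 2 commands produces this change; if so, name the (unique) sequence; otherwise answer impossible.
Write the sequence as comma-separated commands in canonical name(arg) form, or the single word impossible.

spin(right), straight(4)

key: order matters: swapping spin(right) and straight(4) lands elsewhere
begin: x=-1 y=2 heading=left
[1] after spin(right): x=-1 y=2 heading=up
[2] after straight(4): x=-1 y=6 heading=up
all 25 alternatives checked — unique.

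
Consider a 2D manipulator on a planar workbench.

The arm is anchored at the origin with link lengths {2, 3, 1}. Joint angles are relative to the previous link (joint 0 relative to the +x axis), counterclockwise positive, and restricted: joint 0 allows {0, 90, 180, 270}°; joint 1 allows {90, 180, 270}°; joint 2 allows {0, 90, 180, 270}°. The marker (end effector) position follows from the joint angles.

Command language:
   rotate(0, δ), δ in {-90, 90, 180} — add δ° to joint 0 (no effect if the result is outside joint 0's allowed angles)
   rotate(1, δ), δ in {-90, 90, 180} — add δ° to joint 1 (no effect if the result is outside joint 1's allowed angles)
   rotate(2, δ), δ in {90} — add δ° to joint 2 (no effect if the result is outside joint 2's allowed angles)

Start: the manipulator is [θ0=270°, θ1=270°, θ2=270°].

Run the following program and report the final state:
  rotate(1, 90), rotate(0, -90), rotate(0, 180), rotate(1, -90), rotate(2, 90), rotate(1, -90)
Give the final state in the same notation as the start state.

start: [θ0=270°, θ1=270°, θ2=270°]
t=1 rotate(1, 90) ⇒ [θ0=270°, θ1=270°, θ2=270°]
t=2 rotate(0, -90) ⇒ [θ0=180°, θ1=270°, θ2=270°]
t=3 rotate(0, 180) ⇒ [θ0=0°, θ1=270°, θ2=270°]
t=4 rotate(1, -90) ⇒ [θ0=0°, θ1=180°, θ2=270°]
t=5 rotate(2, 90) ⇒ [θ0=0°, θ1=180°, θ2=0°]
t=6 rotate(1, -90) ⇒ [θ0=0°, θ1=90°, θ2=0°]

[θ0=0°, θ1=90°, θ2=0°]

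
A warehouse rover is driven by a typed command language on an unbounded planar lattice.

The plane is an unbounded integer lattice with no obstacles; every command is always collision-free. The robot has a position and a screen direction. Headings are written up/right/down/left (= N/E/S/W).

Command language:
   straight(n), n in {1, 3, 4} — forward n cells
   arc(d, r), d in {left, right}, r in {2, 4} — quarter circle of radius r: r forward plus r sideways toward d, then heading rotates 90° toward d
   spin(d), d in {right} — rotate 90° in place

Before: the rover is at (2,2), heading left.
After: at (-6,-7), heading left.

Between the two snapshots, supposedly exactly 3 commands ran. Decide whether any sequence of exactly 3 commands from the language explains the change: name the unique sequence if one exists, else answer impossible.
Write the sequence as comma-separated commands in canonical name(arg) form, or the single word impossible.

arc(left, 4), straight(1), arc(right, 4)

key: running arc(right, 4) before arc(left, 4) would end elsewhere — order is forced
initial: at (2,2), heading left
[1] after arc(left, 4): at (-2,-2), heading down
[2] after straight(1): at (-2,-3), heading down
[3] after arc(right, 4): at (-6,-7), heading left
no other 3-command option fits: unique.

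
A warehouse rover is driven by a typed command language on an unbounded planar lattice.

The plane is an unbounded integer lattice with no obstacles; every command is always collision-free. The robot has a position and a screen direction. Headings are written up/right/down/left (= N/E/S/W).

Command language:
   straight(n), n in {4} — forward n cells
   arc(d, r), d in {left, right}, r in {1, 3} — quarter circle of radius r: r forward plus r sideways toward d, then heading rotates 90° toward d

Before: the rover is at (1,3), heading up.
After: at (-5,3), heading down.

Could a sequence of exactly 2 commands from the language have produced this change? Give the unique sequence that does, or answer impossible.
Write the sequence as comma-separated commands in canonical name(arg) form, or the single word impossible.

key: cell and facing (now S) both changed — the 2 commands mix motion and turning
start: at (1,3), heading up
1. arc(left, 3) → at (-2,6), heading left
2. arc(left, 3) → at (-5,3), heading down
no other 2-command option fits: unique.

arc(left, 3), arc(left, 3)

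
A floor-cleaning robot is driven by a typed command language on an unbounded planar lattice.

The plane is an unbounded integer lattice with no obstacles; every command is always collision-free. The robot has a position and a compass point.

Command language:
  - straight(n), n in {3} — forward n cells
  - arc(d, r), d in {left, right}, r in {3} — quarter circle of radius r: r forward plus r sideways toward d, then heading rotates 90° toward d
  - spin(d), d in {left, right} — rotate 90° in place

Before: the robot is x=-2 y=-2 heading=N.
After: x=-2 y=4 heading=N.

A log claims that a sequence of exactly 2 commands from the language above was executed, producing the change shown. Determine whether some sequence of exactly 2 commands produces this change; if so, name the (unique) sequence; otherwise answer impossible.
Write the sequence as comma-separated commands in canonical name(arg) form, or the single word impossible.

key: still facing N at the end — nothing in the sequence rotates
from: x=-2 y=-2 heading=N
[1] after straight(3): x=-2 y=1 heading=N
[2] after straight(3): x=-2 y=4 heading=N
no other 2-command option fits: unique.

straight(3), straight(3)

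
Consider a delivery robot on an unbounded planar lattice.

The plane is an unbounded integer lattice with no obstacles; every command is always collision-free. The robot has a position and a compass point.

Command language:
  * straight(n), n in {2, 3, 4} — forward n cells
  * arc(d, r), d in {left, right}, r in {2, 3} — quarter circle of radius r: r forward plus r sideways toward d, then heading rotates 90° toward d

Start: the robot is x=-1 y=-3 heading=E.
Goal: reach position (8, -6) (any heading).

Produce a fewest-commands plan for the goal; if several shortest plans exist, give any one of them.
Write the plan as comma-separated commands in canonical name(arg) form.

start: x=-1 y=-3 heading=E
[1] after straight(2): x=1 y=-3 heading=E
[2] after straight(4): x=5 y=-3 heading=E
[3] after arc(right, 3): x=8 y=-6 heading=S
minimal: 3 command(s), checked below 3.

straight(2), straight(4), arc(right, 3)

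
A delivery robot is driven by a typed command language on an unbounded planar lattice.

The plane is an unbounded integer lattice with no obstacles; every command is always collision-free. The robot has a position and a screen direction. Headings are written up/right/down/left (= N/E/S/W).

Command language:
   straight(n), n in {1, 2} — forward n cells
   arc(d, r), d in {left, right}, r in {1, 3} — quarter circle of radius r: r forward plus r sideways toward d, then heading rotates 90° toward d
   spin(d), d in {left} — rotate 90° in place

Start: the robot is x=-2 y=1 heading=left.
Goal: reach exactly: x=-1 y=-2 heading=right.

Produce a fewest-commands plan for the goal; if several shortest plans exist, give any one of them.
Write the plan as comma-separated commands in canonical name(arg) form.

initial: x=-2 y=1 heading=left
[1] after straight(2): x=-4 y=1 heading=left
[2] after spin(left): x=-4 y=1 heading=down
[3] after arc(left, 3): x=-1 y=-2 heading=right
minimal: 3 command(s), checked below 3.

straight(2), spin(left), arc(left, 3)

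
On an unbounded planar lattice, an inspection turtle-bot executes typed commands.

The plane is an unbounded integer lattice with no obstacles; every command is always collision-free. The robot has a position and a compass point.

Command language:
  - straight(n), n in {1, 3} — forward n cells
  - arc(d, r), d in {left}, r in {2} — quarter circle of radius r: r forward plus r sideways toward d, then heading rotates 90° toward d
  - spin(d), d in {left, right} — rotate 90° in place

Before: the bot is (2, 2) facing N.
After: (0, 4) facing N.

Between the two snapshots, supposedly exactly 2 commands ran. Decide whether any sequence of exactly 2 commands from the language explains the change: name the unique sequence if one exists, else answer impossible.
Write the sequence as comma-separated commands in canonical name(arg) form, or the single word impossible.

key: heading stays N — rotations cancel among the 2 commands
from: (2, 2) facing N
1. arc(left, 2) → (0, 4) facing W
2. spin(right) → (0, 4) facing N
no other 2-command option fits: unique.

arc(left, 2), spin(right)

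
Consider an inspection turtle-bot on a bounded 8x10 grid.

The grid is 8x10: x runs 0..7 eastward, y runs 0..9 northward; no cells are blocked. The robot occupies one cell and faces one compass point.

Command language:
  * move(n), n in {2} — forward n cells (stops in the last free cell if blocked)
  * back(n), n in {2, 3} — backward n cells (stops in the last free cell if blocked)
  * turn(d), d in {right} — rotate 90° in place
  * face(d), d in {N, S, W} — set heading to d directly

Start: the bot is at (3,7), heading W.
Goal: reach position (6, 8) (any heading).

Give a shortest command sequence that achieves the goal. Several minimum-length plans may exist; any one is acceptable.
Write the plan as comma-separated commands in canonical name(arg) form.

initial: at (3,7), heading W
step 1 (back(3)): at (6,7), heading W
step 2 (face(S)): at (6,7), heading S
step 3 (move(2)): at (6,5), heading S
step 4 (back(3)): at (6,8), heading S
nothing shorter than 4 reaches the goal.

back(3), face(S), move(2), back(3)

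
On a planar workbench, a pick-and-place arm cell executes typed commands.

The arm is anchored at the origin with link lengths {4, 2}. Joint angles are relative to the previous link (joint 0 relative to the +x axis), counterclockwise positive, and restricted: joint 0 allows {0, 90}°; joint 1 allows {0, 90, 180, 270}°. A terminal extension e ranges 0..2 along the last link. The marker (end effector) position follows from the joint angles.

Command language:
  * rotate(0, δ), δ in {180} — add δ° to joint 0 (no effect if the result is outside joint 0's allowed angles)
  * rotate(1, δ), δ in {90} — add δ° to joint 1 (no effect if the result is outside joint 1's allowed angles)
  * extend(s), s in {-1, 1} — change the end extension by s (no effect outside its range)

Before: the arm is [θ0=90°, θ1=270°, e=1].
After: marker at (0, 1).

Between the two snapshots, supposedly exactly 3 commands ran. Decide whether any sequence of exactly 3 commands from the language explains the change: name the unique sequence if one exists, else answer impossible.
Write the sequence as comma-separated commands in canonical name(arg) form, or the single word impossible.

t0: [θ0=90°, θ1=270°, e=1]
step 1 (rotate(1, 90)): [θ0=90°, θ1=0°, e=1]
step 2 (rotate(1, 90)): [θ0=90°, θ1=90°, e=1]
step 3 (rotate(1, 90)): [θ0=90°, θ1=180°, e=1]
no other 3-command option fits: unique.

rotate(1, 90), rotate(1, 90), rotate(1, 90)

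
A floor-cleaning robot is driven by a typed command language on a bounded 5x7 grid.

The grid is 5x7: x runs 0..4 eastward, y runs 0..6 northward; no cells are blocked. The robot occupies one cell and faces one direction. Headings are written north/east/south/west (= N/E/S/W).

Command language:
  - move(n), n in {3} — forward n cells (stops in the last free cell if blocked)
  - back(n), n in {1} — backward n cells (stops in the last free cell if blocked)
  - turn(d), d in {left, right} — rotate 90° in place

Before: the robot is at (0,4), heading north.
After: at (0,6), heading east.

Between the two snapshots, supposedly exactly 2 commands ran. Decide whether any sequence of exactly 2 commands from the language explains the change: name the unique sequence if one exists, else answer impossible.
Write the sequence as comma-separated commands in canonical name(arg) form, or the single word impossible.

move(3), turn(right)

key: cell and facing (now E) both changed — the 2 commands mix motion and turning
start: at (0,4), heading north
t=1 move(3) ⇒ at (0,6), heading north
t=2 turn(right) ⇒ at (0,6), heading east
no rival 2-sequence matches.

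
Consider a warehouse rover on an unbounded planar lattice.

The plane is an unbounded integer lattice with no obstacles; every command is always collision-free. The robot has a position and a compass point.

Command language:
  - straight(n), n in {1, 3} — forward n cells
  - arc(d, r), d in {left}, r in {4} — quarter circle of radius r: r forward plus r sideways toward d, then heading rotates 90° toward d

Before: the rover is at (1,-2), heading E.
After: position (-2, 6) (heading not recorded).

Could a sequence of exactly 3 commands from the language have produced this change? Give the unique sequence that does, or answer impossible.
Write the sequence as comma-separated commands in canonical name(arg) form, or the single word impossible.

key: running straight(3) before arc(left, 4) would end elsewhere — order is forced
start: at (1,-2), heading E
1. arc(left, 4) → at (5,2), heading N
2. arc(left, 4) → at (1,6), heading W
3. straight(3) → at (-2,6), heading W
no rival 3-sequence matches.

arc(left, 4), arc(left, 4), straight(3)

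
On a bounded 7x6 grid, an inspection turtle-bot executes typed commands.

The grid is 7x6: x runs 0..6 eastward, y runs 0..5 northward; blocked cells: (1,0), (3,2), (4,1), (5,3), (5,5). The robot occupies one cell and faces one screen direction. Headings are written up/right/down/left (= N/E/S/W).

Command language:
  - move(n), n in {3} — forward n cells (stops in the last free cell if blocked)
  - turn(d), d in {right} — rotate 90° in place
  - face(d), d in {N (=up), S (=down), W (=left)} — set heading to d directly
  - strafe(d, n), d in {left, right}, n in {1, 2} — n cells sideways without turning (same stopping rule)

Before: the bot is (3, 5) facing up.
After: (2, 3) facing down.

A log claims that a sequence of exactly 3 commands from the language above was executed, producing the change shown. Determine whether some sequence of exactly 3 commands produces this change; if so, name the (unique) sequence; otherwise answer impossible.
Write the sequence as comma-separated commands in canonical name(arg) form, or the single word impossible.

key: position moved to (2,3) AND the heading swung to S — translation plus rotation needed
initial: (3, 5) facing up
t=1 face(S) ⇒ (3, 5) facing down
t=2 move(3) ⇒ (3, 3) facing down
t=3 strafe(right, 1) ⇒ (2, 3) facing down
no other 3-command option fits: unique.

face(S), move(3), strafe(right, 1)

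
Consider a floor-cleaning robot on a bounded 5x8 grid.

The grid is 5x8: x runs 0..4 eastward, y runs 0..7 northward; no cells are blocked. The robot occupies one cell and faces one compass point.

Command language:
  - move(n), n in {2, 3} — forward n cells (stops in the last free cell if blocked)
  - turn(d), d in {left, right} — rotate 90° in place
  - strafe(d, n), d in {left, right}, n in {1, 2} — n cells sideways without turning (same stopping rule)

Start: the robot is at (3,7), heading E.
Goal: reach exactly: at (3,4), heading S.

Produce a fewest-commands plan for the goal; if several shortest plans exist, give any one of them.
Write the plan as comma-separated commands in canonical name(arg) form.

start: at (3,7), heading E
[1] after turn(right): at (3,7), heading S
[2] after move(3): at (3,4), heading S
nothing shorter than 2 reaches the goal.

turn(right), move(3)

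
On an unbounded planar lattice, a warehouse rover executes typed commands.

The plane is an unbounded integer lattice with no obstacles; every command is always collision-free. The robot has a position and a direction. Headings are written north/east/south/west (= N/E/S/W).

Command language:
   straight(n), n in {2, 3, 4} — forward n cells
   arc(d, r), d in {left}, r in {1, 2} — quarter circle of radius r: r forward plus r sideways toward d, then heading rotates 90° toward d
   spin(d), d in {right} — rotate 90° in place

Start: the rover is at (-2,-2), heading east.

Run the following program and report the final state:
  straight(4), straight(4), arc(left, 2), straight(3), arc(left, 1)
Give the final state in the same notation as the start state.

at (7,4), heading west

begin: at (-2,-2), heading east
t=1 straight(4) ⇒ at (2,-2), heading east
t=2 straight(4) ⇒ at (6,-2), heading east
t=3 arc(left, 2) ⇒ at (8,0), heading north
t=4 straight(3) ⇒ at (8,3), heading north
t=5 arc(left, 1) ⇒ at (7,4), heading west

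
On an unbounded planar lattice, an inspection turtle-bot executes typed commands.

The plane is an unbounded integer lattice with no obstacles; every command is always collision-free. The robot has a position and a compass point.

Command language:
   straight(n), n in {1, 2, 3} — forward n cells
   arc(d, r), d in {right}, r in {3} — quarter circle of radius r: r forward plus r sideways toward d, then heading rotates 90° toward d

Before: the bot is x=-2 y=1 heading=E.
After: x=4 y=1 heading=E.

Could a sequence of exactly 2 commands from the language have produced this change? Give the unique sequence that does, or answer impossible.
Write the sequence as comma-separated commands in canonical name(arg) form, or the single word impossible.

key: still facing E at the end — nothing in the sequence rotates
start: x=-2 y=1 heading=E
step 1 (straight(3)): x=1 y=1 heading=E
step 2 (straight(3)): x=4 y=1 heading=E
no rival 2-sequence matches.

straight(3), straight(3)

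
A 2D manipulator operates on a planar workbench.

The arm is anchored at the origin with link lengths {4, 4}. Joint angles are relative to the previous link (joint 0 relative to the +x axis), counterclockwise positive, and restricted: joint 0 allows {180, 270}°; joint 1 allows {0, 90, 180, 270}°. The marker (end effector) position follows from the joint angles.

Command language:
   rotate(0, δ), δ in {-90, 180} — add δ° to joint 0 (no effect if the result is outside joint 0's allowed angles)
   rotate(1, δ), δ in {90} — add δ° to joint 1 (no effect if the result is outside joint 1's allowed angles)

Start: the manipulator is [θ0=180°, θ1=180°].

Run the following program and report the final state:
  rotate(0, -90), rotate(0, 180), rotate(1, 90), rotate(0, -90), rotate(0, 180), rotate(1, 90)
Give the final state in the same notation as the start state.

t0: [θ0=180°, θ1=180°]
1. rotate(0, -90) → [θ0=180°, θ1=180°]
2. rotate(0, 180) → [θ0=180°, θ1=180°]
3. rotate(1, 90) → [θ0=180°, θ1=270°]
4. rotate(0, -90) → [θ0=180°, θ1=270°]
5. rotate(0, 180) → [θ0=180°, θ1=270°]
6. rotate(1, 90) → [θ0=180°, θ1=0°]

[θ0=180°, θ1=0°]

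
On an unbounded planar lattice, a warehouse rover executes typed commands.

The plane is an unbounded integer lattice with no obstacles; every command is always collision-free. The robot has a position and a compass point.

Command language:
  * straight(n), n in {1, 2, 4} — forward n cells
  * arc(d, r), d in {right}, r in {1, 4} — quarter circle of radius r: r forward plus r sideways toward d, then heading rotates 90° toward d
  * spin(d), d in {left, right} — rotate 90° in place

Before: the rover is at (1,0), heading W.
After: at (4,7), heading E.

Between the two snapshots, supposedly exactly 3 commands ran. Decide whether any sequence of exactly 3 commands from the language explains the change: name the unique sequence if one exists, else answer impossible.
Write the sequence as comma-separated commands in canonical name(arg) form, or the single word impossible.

arc(right, 1), straight(2), arc(right, 4)

key: running arc(right, 4) before arc(right, 1) would end elsewhere — order is forced
from: at (1,0), heading W
1. arc(right, 1) → at (0,1), heading N
2. straight(2) → at (0,3), heading N
3. arc(right, 4) → at (4,7), heading E
uniquely the one of 343 3-step routes that fits.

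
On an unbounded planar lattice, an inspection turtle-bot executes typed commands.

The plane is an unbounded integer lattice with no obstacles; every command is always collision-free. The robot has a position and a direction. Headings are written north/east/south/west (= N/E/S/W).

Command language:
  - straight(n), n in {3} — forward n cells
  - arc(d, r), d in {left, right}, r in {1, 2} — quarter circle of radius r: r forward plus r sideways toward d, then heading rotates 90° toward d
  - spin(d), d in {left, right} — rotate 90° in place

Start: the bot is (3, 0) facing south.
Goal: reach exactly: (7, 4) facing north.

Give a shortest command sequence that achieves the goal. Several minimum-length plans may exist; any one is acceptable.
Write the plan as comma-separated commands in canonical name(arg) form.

spin(right), spin(right), arc(right, 2), arc(left, 2)

initial: (3, 0) facing south
t=1 spin(right) ⇒ (3, 0) facing west
t=2 spin(right) ⇒ (3, 0) facing north
t=3 arc(right, 2) ⇒ (5, 2) facing east
t=4 arc(left, 2) ⇒ (7, 4) facing north
nothing shorter than 4 reaches the goal.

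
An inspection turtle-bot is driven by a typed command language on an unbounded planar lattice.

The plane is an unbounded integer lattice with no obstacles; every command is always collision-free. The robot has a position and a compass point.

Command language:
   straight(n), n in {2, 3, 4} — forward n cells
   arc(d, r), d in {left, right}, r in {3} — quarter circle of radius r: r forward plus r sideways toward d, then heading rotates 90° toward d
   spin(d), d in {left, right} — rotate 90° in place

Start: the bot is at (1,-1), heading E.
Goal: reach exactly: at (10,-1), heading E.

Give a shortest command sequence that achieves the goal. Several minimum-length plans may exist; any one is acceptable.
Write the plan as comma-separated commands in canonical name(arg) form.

start: at (1,-1), heading E
[1] after straight(4): at (5,-1), heading E
[2] after straight(2): at (7,-1), heading E
[3] after straight(3): at (10,-1), heading E
no 2-step plan works, so 3 is optimal.

straight(4), straight(2), straight(3)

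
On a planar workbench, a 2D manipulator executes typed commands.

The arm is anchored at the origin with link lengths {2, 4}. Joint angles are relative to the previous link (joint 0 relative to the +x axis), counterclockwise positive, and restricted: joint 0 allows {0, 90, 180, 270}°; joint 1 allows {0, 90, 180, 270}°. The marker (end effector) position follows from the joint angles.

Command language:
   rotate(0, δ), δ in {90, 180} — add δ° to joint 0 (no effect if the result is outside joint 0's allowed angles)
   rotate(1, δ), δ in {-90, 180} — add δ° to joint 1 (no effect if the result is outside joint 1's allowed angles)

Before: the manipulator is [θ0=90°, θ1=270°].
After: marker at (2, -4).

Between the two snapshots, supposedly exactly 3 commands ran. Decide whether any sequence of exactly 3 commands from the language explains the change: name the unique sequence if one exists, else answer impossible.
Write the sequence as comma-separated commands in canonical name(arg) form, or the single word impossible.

start: [θ0=90°, θ1=270°]
step 1 (rotate(0, 90)): [θ0=180°, θ1=270°]
step 2 (rotate(0, 90)): [θ0=270°, θ1=270°]
step 3 (rotate(0, 90)): [θ0=0°, θ1=270°]
no rival 3-sequence matches.

rotate(0, 90), rotate(0, 90), rotate(0, 90)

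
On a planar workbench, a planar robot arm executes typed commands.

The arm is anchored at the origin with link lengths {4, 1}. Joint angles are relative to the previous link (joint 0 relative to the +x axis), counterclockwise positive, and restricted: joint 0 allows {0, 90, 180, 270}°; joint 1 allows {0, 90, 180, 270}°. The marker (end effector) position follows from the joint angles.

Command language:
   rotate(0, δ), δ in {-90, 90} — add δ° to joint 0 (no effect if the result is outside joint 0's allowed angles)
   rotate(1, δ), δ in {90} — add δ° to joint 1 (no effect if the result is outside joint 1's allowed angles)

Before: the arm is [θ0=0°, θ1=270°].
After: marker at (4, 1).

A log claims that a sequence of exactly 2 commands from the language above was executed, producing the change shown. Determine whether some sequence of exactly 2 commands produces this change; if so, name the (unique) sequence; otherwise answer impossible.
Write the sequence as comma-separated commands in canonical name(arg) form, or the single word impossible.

start: [θ0=0°, θ1=270°]
1. rotate(1, 90) → [θ0=0°, θ1=0°]
2. rotate(1, 90) → [θ0=0°, θ1=90°]
no rival 2-sequence matches.

rotate(1, 90), rotate(1, 90)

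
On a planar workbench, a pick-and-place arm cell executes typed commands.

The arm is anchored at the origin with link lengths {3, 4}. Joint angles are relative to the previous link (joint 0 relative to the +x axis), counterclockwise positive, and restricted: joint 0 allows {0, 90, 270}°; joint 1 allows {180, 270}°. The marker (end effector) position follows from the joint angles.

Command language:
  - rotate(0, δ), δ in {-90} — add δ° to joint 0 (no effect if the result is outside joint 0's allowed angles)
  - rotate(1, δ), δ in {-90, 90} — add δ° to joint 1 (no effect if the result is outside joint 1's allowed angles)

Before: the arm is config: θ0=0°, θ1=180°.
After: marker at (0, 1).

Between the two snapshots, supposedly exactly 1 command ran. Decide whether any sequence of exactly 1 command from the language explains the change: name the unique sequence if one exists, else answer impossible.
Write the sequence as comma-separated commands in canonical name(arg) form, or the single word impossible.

from: config: θ0=0°, θ1=180°
step 1 (rotate(0, -90)): config: θ0=270°, θ1=180°
no other 1-command option fits: unique.

rotate(0, -90)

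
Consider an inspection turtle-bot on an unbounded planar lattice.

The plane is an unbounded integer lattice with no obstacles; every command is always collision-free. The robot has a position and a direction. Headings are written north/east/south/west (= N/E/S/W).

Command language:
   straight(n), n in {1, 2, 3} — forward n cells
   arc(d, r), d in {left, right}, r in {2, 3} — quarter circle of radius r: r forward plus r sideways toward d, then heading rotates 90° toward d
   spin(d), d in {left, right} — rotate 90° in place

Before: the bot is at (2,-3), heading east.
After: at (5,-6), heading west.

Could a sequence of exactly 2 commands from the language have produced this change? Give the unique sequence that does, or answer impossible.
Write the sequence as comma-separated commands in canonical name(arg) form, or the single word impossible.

key: order matters: swapping arc(right, 3) and spin(right) lands elsewhere
from: at (2,-3), heading east
t=1 arc(right, 3) ⇒ at (5,-6), heading south
t=2 spin(right) ⇒ at (5,-6), heading west
all 81 alternatives checked — unique.

arc(right, 3), spin(right)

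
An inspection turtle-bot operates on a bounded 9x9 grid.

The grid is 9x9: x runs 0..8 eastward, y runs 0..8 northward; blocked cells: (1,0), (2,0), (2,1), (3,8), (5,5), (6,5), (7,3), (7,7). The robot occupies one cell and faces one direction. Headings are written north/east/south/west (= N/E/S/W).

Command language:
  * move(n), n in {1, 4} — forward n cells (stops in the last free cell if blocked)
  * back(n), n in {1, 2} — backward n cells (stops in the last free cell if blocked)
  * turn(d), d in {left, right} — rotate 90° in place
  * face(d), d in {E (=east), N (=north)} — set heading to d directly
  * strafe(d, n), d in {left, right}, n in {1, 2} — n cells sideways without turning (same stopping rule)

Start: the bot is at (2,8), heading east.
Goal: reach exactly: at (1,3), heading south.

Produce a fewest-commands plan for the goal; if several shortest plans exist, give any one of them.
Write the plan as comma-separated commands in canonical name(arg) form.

start: at (2,8), heading east
1. turn(right) → at (2,8), heading south
2. move(1) → at (2,7), heading south
3. move(4) → at (2,3), heading south
4. strafe(right, 1) → at (1,3), heading south
no 3-step plan works, so 4 is optimal.

turn(right), move(1), move(4), strafe(right, 1)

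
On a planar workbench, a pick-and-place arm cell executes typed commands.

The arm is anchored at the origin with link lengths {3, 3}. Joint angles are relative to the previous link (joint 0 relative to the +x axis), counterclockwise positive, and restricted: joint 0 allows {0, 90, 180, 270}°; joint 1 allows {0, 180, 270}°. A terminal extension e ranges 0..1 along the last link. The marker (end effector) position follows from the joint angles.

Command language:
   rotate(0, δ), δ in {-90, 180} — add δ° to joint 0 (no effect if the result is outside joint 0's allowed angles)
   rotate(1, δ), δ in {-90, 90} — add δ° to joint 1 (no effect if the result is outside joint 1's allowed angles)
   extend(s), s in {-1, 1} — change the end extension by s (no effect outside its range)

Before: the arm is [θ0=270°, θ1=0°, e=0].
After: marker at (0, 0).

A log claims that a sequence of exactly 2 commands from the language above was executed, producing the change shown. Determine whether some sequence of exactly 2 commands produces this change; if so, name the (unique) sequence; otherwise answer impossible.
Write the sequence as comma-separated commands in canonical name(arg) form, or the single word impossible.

rotate(1, -90), rotate(1, -90)

start: [θ0=270°, θ1=0°, e=0]
t=1 rotate(1, -90) ⇒ [θ0=270°, θ1=270°, e=0]
t=2 rotate(1, -90) ⇒ [θ0=270°, θ1=180°, e=0]
all 36 alternatives checked — unique.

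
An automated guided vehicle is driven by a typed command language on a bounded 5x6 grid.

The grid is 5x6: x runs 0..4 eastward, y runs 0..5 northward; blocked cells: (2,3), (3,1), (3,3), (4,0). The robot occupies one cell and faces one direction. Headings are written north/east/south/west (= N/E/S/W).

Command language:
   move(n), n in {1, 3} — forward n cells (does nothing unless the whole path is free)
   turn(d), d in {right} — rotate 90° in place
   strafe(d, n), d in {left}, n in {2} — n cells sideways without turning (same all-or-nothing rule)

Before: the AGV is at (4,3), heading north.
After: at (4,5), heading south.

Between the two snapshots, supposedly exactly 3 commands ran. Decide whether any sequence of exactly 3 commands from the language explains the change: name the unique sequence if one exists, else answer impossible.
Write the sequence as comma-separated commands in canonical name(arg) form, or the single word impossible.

turn(right), strafe(left, 2), turn(right)

key: cell and facing (now S) both changed — the 3 commands mix motion and turning
start: at (4,3), heading north
[1] after turn(right): at (4,3), heading east
[2] after strafe(left, 2): at (4,5), heading east
[3] after turn(right): at (4,5), heading south
no rival 3-sequence matches.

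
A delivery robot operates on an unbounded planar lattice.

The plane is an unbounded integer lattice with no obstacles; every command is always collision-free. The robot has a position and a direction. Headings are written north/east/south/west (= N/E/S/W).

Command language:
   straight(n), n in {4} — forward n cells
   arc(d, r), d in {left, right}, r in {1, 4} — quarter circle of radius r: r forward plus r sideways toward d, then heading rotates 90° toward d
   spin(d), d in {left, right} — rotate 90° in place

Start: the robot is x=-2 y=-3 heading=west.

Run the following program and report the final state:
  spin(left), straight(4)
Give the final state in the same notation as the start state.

x=-2 y=-7 heading=south

from: x=-2 y=-3 heading=west
t=1 spin(left) ⇒ x=-2 y=-3 heading=south
t=2 straight(4) ⇒ x=-2 y=-7 heading=south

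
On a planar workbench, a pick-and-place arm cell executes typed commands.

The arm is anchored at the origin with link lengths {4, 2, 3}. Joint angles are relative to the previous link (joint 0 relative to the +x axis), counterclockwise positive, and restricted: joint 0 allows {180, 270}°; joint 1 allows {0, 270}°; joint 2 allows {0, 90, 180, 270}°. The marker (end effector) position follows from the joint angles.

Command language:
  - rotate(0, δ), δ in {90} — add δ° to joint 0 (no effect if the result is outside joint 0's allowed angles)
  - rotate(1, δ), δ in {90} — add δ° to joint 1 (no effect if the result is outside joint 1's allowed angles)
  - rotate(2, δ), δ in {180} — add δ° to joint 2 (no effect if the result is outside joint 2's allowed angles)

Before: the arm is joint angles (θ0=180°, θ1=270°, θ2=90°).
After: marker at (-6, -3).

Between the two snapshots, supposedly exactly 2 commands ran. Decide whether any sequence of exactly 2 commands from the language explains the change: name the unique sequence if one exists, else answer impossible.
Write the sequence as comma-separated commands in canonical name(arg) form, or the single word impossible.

rotate(1, 90), rotate(1, 90)

initial: joint angles (θ0=180°, θ1=270°, θ2=90°)
step 1 (rotate(1, 90)): joint angles (θ0=180°, θ1=0°, θ2=90°)
step 2 (rotate(1, 90)): joint angles (θ0=180°, θ1=0°, θ2=90°)
no rival 2-sequence matches.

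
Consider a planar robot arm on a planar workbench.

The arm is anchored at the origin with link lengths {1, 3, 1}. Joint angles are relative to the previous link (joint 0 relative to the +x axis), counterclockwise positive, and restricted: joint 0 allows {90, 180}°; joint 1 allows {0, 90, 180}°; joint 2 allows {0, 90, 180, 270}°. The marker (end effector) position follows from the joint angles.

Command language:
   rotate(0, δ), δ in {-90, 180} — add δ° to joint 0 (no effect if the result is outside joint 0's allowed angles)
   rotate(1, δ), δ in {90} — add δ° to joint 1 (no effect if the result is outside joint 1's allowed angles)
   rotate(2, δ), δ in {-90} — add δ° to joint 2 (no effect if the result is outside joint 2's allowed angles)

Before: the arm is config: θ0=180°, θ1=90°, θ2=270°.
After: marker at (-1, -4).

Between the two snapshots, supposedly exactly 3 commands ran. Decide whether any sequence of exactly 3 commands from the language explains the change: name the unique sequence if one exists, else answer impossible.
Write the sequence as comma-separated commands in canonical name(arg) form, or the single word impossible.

rotate(2, -90), rotate(2, -90), rotate(2, -90)

start: config: θ0=180°, θ1=90°, θ2=270°
step 1 (rotate(2, -90)): config: θ0=180°, θ1=90°, θ2=180°
step 2 (rotate(2, -90)): config: θ0=180°, θ1=90°, θ2=90°
step 3 (rotate(2, -90)): config: θ0=180°, θ1=90°, θ2=0°
no other 3-command option fits: unique.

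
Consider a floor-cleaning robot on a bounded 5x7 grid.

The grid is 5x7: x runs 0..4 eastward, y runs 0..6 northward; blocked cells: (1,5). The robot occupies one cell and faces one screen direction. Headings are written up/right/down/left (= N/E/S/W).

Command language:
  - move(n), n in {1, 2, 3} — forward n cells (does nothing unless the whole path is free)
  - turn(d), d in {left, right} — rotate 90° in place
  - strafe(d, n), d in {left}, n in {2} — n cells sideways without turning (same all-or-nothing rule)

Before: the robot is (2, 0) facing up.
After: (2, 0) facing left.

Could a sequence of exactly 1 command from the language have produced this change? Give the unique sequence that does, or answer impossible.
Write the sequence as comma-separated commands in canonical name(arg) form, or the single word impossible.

key: (2,0) unchanged — the single command moves nothing
initial: (2, 0) facing up
step 1 (turn(left)): (2, 0) facing left
no other 1-command option fits: unique.

turn(left)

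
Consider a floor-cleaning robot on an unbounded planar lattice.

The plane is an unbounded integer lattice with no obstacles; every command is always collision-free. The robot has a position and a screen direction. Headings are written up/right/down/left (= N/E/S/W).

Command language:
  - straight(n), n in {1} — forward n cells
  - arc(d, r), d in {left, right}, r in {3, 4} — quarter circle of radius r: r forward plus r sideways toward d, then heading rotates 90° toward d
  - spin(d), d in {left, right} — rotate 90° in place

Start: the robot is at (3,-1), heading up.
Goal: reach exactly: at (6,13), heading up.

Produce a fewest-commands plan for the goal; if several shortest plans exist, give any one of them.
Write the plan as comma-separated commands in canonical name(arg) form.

t0: at (3,-1), heading up
1. arc(right, 4) → at (7,3), heading right
2. straight(1) → at (8,3), heading right
3. arc(left, 4) → at (12,7), heading up
4. arc(left, 3) → at (9,10), heading left
5. arc(right, 3) → at (6,13), heading up
minimal: 5 command(s), checked below 5.

arc(right, 4), straight(1), arc(left, 4), arc(left, 3), arc(right, 3)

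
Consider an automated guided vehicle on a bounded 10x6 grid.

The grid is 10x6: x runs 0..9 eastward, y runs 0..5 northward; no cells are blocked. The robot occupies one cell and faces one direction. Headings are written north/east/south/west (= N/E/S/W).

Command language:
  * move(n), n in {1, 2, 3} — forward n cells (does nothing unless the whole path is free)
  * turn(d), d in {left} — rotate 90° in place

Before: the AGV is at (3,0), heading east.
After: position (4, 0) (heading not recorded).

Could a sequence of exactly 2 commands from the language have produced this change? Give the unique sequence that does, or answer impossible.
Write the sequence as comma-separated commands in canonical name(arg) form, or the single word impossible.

move(1), turn(left)

key: order matters: swapping move(1) and turn(left) lands elsewhere
initial: at (3,0), heading east
[1] after move(1): at (4,0), heading east
[2] after turn(left): at (4,0), heading north
no rival 2-sequence matches.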